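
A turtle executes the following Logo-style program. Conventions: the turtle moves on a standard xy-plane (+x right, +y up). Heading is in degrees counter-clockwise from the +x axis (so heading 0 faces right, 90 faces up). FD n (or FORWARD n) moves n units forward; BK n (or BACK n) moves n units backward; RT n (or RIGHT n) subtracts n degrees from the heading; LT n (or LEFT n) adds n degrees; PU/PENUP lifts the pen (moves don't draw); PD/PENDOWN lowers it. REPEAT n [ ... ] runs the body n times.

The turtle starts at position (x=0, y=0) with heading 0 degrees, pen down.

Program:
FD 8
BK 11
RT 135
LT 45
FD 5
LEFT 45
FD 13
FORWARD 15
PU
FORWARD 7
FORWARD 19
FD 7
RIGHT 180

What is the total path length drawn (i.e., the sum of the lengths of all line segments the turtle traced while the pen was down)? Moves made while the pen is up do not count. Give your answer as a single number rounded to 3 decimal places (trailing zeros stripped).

Answer: 52

Derivation:
Executing turtle program step by step:
Start: pos=(0,0), heading=0, pen down
FD 8: (0,0) -> (8,0) [heading=0, draw]
BK 11: (8,0) -> (-3,0) [heading=0, draw]
RT 135: heading 0 -> 225
LT 45: heading 225 -> 270
FD 5: (-3,0) -> (-3,-5) [heading=270, draw]
LT 45: heading 270 -> 315
FD 13: (-3,-5) -> (6.192,-14.192) [heading=315, draw]
FD 15: (6.192,-14.192) -> (16.799,-24.799) [heading=315, draw]
PU: pen up
FD 7: (16.799,-24.799) -> (21.749,-29.749) [heading=315, move]
FD 19: (21.749,-29.749) -> (35.184,-43.184) [heading=315, move]
FD 7: (35.184,-43.184) -> (40.134,-48.134) [heading=315, move]
RT 180: heading 315 -> 135
Final: pos=(40.134,-48.134), heading=135, 5 segment(s) drawn

Segment lengths:
  seg 1: (0,0) -> (8,0), length = 8
  seg 2: (8,0) -> (-3,0), length = 11
  seg 3: (-3,0) -> (-3,-5), length = 5
  seg 4: (-3,-5) -> (6.192,-14.192), length = 13
  seg 5: (6.192,-14.192) -> (16.799,-24.799), length = 15
Total = 52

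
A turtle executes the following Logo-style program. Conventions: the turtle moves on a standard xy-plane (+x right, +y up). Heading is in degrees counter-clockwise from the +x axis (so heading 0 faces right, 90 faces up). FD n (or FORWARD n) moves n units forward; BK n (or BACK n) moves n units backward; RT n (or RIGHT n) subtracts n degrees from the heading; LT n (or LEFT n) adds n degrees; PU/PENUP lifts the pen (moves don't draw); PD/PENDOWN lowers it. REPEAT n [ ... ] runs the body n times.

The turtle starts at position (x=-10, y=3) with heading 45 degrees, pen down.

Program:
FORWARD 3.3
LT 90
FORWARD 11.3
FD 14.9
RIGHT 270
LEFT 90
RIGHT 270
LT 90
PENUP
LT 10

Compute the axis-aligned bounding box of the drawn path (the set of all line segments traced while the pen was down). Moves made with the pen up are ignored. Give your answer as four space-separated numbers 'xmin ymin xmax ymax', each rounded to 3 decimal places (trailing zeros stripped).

Answer: -26.193 3 -7.667 23.86

Derivation:
Executing turtle program step by step:
Start: pos=(-10,3), heading=45, pen down
FD 3.3: (-10,3) -> (-7.667,5.333) [heading=45, draw]
LT 90: heading 45 -> 135
FD 11.3: (-7.667,5.333) -> (-15.657,13.324) [heading=135, draw]
FD 14.9: (-15.657,13.324) -> (-26.193,23.86) [heading=135, draw]
RT 270: heading 135 -> 225
LT 90: heading 225 -> 315
RT 270: heading 315 -> 45
LT 90: heading 45 -> 135
PU: pen up
LT 10: heading 135 -> 145
Final: pos=(-26.193,23.86), heading=145, 3 segment(s) drawn

Segment endpoints: x in {-26.193, -15.657, -10, -7.667}, y in {3, 5.333, 13.324, 23.86}
xmin=-26.193, ymin=3, xmax=-7.667, ymax=23.86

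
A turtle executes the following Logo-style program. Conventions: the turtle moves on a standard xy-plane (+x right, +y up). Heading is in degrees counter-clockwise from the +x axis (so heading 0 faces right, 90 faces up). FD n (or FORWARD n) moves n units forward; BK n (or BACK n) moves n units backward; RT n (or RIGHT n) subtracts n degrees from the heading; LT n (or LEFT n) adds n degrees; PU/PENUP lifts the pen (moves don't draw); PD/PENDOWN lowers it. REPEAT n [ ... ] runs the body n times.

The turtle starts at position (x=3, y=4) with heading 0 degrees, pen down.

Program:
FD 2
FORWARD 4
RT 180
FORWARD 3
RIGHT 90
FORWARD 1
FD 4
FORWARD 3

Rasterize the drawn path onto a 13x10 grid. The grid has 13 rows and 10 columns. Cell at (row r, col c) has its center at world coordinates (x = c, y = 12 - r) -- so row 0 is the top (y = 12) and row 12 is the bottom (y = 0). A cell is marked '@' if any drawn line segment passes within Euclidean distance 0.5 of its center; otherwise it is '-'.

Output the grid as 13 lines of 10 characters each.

Segment 0: (3,4) -> (5,4)
Segment 1: (5,4) -> (9,4)
Segment 2: (9,4) -> (6,4)
Segment 3: (6,4) -> (6,5)
Segment 4: (6,5) -> (6,9)
Segment 5: (6,9) -> (6,12)

Answer: ------@---
------@---
------@---
------@---
------@---
------@---
------@---
------@---
---@@@@@@@
----------
----------
----------
----------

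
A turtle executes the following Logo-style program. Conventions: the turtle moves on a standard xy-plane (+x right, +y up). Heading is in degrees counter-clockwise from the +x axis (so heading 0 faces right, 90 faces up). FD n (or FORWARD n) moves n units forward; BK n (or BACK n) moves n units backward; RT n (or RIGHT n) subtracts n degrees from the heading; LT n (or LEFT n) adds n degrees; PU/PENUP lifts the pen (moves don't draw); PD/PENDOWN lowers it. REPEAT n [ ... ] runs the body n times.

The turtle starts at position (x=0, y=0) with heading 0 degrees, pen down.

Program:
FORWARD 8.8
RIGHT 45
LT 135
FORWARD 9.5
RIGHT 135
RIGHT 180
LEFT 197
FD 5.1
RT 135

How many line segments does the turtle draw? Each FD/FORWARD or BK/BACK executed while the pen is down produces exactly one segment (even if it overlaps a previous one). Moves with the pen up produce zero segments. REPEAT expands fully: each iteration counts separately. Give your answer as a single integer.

Answer: 3

Derivation:
Executing turtle program step by step:
Start: pos=(0,0), heading=0, pen down
FD 8.8: (0,0) -> (8.8,0) [heading=0, draw]
RT 45: heading 0 -> 315
LT 135: heading 315 -> 90
FD 9.5: (8.8,0) -> (8.8,9.5) [heading=90, draw]
RT 135: heading 90 -> 315
RT 180: heading 315 -> 135
LT 197: heading 135 -> 332
FD 5.1: (8.8,9.5) -> (13.303,7.106) [heading=332, draw]
RT 135: heading 332 -> 197
Final: pos=(13.303,7.106), heading=197, 3 segment(s) drawn
Segments drawn: 3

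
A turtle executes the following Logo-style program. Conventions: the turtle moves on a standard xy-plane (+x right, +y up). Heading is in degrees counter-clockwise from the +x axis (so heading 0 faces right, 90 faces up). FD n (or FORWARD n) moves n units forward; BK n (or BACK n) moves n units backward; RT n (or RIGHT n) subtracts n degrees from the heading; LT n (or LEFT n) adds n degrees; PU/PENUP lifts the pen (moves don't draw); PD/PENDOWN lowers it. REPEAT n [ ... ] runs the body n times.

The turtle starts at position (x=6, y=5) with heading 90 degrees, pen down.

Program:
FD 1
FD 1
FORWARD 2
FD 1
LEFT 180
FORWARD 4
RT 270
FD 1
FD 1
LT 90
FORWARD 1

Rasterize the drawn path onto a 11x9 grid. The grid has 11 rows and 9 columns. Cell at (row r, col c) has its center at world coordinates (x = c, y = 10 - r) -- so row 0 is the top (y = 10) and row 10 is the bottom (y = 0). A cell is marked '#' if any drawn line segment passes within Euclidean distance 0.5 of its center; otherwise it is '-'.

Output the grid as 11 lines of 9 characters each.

Segment 0: (6,5) -> (6,6)
Segment 1: (6,6) -> (6,7)
Segment 2: (6,7) -> (6,9)
Segment 3: (6,9) -> (6,10)
Segment 4: (6,10) -> (6,6)
Segment 5: (6,6) -> (7,6)
Segment 6: (7,6) -> (8,6)
Segment 7: (8,6) -> (8,7)

Answer: ------#--
------#--
------#--
------#-#
------###
------#--
---------
---------
---------
---------
---------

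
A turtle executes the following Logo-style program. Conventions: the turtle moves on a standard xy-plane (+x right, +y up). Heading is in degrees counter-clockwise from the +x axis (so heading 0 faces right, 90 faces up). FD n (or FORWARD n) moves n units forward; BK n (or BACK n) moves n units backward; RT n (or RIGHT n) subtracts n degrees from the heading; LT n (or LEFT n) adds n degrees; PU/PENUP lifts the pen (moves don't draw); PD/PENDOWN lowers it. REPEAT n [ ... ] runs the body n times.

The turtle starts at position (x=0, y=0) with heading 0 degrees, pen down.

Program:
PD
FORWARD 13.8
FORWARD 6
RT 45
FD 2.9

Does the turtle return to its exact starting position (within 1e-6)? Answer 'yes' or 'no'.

Answer: no

Derivation:
Executing turtle program step by step:
Start: pos=(0,0), heading=0, pen down
PD: pen down
FD 13.8: (0,0) -> (13.8,0) [heading=0, draw]
FD 6: (13.8,0) -> (19.8,0) [heading=0, draw]
RT 45: heading 0 -> 315
FD 2.9: (19.8,0) -> (21.851,-2.051) [heading=315, draw]
Final: pos=(21.851,-2.051), heading=315, 3 segment(s) drawn

Start position: (0, 0)
Final position: (21.851, -2.051)
Distance = 21.947; >= 1e-6 -> NOT closed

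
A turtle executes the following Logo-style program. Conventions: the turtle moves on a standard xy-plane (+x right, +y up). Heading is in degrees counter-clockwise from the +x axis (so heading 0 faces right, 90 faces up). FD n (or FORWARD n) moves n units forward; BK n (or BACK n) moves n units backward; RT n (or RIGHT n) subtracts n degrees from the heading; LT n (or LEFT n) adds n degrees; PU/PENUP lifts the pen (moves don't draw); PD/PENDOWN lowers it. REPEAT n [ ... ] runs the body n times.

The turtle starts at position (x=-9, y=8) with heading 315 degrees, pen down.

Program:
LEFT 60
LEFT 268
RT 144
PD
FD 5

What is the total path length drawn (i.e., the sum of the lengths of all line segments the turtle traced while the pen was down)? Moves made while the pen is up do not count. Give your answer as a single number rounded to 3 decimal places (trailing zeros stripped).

Answer: 5

Derivation:
Executing turtle program step by step:
Start: pos=(-9,8), heading=315, pen down
LT 60: heading 315 -> 15
LT 268: heading 15 -> 283
RT 144: heading 283 -> 139
PD: pen down
FD 5: (-9,8) -> (-12.774,11.28) [heading=139, draw]
Final: pos=(-12.774,11.28), heading=139, 1 segment(s) drawn

Segment lengths:
  seg 1: (-9,8) -> (-12.774,11.28), length = 5
Total = 5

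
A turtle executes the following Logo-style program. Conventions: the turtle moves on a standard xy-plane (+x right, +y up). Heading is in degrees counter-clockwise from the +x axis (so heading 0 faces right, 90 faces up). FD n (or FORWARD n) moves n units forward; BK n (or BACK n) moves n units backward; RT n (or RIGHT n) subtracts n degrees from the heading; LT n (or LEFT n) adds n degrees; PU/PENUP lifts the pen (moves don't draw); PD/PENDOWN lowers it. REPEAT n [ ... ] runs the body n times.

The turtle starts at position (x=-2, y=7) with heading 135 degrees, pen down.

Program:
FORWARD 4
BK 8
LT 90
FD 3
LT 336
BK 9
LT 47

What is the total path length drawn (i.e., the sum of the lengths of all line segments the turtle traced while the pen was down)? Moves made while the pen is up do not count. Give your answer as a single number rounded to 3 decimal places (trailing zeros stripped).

Answer: 24

Derivation:
Executing turtle program step by step:
Start: pos=(-2,7), heading=135, pen down
FD 4: (-2,7) -> (-4.828,9.828) [heading=135, draw]
BK 8: (-4.828,9.828) -> (0.828,4.172) [heading=135, draw]
LT 90: heading 135 -> 225
FD 3: (0.828,4.172) -> (-1.293,2.05) [heading=225, draw]
LT 336: heading 225 -> 201
BK 9: (-1.293,2.05) -> (7.109,5.276) [heading=201, draw]
LT 47: heading 201 -> 248
Final: pos=(7.109,5.276), heading=248, 4 segment(s) drawn

Segment lengths:
  seg 1: (-2,7) -> (-4.828,9.828), length = 4
  seg 2: (-4.828,9.828) -> (0.828,4.172), length = 8
  seg 3: (0.828,4.172) -> (-1.293,2.05), length = 3
  seg 4: (-1.293,2.05) -> (7.109,5.276), length = 9
Total = 24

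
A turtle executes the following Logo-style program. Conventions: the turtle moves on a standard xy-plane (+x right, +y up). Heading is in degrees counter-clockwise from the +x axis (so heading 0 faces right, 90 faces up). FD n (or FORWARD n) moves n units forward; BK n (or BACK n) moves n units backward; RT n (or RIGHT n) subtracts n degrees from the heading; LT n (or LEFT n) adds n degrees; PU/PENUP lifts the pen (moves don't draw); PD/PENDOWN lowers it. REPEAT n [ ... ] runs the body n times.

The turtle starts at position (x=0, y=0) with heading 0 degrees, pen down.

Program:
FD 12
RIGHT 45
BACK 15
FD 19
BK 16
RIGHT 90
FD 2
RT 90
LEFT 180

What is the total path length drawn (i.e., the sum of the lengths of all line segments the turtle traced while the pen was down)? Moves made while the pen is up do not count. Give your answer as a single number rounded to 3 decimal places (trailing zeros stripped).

Executing turtle program step by step:
Start: pos=(0,0), heading=0, pen down
FD 12: (0,0) -> (12,0) [heading=0, draw]
RT 45: heading 0 -> 315
BK 15: (12,0) -> (1.393,10.607) [heading=315, draw]
FD 19: (1.393,10.607) -> (14.828,-2.828) [heading=315, draw]
BK 16: (14.828,-2.828) -> (3.515,8.485) [heading=315, draw]
RT 90: heading 315 -> 225
FD 2: (3.515,8.485) -> (2.101,7.071) [heading=225, draw]
RT 90: heading 225 -> 135
LT 180: heading 135 -> 315
Final: pos=(2.101,7.071), heading=315, 5 segment(s) drawn

Segment lengths:
  seg 1: (0,0) -> (12,0), length = 12
  seg 2: (12,0) -> (1.393,10.607), length = 15
  seg 3: (1.393,10.607) -> (14.828,-2.828), length = 19
  seg 4: (14.828,-2.828) -> (3.515,8.485), length = 16
  seg 5: (3.515,8.485) -> (2.101,7.071), length = 2
Total = 64

Answer: 64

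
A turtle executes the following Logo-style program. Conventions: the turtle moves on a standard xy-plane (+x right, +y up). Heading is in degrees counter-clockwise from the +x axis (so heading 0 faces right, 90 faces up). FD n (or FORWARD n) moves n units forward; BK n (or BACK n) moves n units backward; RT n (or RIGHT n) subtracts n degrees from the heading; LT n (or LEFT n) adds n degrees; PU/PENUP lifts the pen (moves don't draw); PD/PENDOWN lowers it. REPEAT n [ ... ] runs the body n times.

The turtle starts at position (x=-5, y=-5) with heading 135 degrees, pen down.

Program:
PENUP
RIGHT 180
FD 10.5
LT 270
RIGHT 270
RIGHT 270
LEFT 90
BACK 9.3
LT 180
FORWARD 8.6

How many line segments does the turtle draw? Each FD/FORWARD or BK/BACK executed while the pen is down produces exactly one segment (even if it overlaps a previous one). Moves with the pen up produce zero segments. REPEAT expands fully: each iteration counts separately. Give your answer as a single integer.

Executing turtle program step by step:
Start: pos=(-5,-5), heading=135, pen down
PU: pen up
RT 180: heading 135 -> 315
FD 10.5: (-5,-5) -> (2.425,-12.425) [heading=315, move]
LT 270: heading 315 -> 225
RT 270: heading 225 -> 315
RT 270: heading 315 -> 45
LT 90: heading 45 -> 135
BK 9.3: (2.425,-12.425) -> (9.001,-19.001) [heading=135, move]
LT 180: heading 135 -> 315
FD 8.6: (9.001,-19.001) -> (15.082,-25.082) [heading=315, move]
Final: pos=(15.082,-25.082), heading=315, 0 segment(s) drawn
Segments drawn: 0

Answer: 0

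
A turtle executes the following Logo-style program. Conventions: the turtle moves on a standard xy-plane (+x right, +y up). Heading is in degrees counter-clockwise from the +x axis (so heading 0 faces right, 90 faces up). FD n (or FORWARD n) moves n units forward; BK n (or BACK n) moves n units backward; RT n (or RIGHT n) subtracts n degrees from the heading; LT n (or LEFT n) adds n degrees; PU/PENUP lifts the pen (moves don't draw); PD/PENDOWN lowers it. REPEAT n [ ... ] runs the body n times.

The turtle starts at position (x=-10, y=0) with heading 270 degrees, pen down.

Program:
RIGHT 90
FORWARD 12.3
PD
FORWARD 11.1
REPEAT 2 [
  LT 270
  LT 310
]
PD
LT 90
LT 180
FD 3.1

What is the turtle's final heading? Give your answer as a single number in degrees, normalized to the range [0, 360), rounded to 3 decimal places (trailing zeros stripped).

Answer: 170

Derivation:
Executing turtle program step by step:
Start: pos=(-10,0), heading=270, pen down
RT 90: heading 270 -> 180
FD 12.3: (-10,0) -> (-22.3,0) [heading=180, draw]
PD: pen down
FD 11.1: (-22.3,0) -> (-33.4,0) [heading=180, draw]
REPEAT 2 [
  -- iteration 1/2 --
  LT 270: heading 180 -> 90
  LT 310: heading 90 -> 40
  -- iteration 2/2 --
  LT 270: heading 40 -> 310
  LT 310: heading 310 -> 260
]
PD: pen down
LT 90: heading 260 -> 350
LT 180: heading 350 -> 170
FD 3.1: (-33.4,0) -> (-36.453,0.538) [heading=170, draw]
Final: pos=(-36.453,0.538), heading=170, 3 segment(s) drawn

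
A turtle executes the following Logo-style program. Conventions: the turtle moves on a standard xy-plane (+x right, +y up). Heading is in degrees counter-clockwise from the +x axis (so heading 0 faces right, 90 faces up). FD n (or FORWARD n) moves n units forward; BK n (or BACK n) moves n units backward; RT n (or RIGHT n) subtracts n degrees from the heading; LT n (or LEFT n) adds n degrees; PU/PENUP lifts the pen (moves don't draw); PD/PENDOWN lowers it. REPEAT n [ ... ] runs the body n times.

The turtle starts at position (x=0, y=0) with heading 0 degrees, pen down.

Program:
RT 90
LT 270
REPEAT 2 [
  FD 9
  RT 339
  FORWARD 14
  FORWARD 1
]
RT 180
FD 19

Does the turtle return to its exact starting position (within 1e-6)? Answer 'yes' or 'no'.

Answer: no

Derivation:
Executing turtle program step by step:
Start: pos=(0,0), heading=0, pen down
RT 90: heading 0 -> 270
LT 270: heading 270 -> 180
REPEAT 2 [
  -- iteration 1/2 --
  FD 9: (0,0) -> (-9,0) [heading=180, draw]
  RT 339: heading 180 -> 201
  FD 14: (-9,0) -> (-22.07,-5.017) [heading=201, draw]
  FD 1: (-22.07,-5.017) -> (-23.004,-5.376) [heading=201, draw]
  -- iteration 2/2 --
  FD 9: (-23.004,-5.376) -> (-31.406,-8.601) [heading=201, draw]
  RT 339: heading 201 -> 222
  FD 14: (-31.406,-8.601) -> (-41.81,-17.969) [heading=222, draw]
  FD 1: (-41.81,-17.969) -> (-42.553,-18.638) [heading=222, draw]
]
RT 180: heading 222 -> 42
FD 19: (-42.553,-18.638) -> (-28.433,-5.924) [heading=42, draw]
Final: pos=(-28.433,-5.924), heading=42, 7 segment(s) drawn

Start position: (0, 0)
Final position: (-28.433, -5.924)
Distance = 29.044; >= 1e-6 -> NOT closed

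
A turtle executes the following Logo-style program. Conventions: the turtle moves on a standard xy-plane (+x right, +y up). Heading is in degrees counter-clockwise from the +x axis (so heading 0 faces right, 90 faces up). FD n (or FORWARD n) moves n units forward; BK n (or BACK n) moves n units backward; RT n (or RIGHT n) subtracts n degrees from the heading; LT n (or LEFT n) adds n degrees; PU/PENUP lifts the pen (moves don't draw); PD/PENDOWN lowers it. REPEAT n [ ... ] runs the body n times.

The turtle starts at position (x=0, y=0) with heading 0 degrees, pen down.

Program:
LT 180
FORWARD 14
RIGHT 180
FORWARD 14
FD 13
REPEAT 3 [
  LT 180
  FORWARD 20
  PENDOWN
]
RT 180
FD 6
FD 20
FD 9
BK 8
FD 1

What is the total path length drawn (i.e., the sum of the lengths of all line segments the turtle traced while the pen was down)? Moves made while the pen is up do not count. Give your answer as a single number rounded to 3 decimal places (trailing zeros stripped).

Executing turtle program step by step:
Start: pos=(0,0), heading=0, pen down
LT 180: heading 0 -> 180
FD 14: (0,0) -> (-14,0) [heading=180, draw]
RT 180: heading 180 -> 0
FD 14: (-14,0) -> (0,0) [heading=0, draw]
FD 13: (0,0) -> (13,0) [heading=0, draw]
REPEAT 3 [
  -- iteration 1/3 --
  LT 180: heading 0 -> 180
  FD 20: (13,0) -> (-7,0) [heading=180, draw]
  PD: pen down
  -- iteration 2/3 --
  LT 180: heading 180 -> 0
  FD 20: (-7,0) -> (13,0) [heading=0, draw]
  PD: pen down
  -- iteration 3/3 --
  LT 180: heading 0 -> 180
  FD 20: (13,0) -> (-7,0) [heading=180, draw]
  PD: pen down
]
RT 180: heading 180 -> 0
FD 6: (-7,0) -> (-1,0) [heading=0, draw]
FD 20: (-1,0) -> (19,0) [heading=0, draw]
FD 9: (19,0) -> (28,0) [heading=0, draw]
BK 8: (28,0) -> (20,0) [heading=0, draw]
FD 1: (20,0) -> (21,0) [heading=0, draw]
Final: pos=(21,0), heading=0, 11 segment(s) drawn

Segment lengths:
  seg 1: (0,0) -> (-14,0), length = 14
  seg 2: (-14,0) -> (0,0), length = 14
  seg 3: (0,0) -> (13,0), length = 13
  seg 4: (13,0) -> (-7,0), length = 20
  seg 5: (-7,0) -> (13,0), length = 20
  seg 6: (13,0) -> (-7,0), length = 20
  seg 7: (-7,0) -> (-1,0), length = 6
  seg 8: (-1,0) -> (19,0), length = 20
  seg 9: (19,0) -> (28,0), length = 9
  seg 10: (28,0) -> (20,0), length = 8
  seg 11: (20,0) -> (21,0), length = 1
Total = 145

Answer: 145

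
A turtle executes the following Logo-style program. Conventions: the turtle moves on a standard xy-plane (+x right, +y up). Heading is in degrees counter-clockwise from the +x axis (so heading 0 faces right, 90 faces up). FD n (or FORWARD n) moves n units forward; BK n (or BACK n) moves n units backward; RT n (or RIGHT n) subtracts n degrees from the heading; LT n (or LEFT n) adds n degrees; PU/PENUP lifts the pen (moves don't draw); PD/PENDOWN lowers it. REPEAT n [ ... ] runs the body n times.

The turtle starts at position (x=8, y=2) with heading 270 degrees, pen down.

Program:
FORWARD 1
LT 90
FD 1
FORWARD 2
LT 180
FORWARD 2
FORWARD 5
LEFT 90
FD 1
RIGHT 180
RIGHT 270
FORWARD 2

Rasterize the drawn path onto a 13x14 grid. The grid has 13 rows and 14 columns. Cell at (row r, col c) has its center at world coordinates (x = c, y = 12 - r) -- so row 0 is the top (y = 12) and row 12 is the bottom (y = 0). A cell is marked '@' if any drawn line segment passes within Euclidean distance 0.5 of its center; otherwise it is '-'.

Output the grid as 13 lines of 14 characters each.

Answer: --------------
--------------
--------------
--------------
--------------
--------------
--------------
--------------
--------------
--------------
--------@-----
----@@@@@@@@--
--@@@---------

Derivation:
Segment 0: (8,2) -> (8,1)
Segment 1: (8,1) -> (9,1)
Segment 2: (9,1) -> (11,1)
Segment 3: (11,1) -> (9,1)
Segment 4: (9,1) -> (4,1)
Segment 5: (4,1) -> (4,0)
Segment 6: (4,0) -> (2,0)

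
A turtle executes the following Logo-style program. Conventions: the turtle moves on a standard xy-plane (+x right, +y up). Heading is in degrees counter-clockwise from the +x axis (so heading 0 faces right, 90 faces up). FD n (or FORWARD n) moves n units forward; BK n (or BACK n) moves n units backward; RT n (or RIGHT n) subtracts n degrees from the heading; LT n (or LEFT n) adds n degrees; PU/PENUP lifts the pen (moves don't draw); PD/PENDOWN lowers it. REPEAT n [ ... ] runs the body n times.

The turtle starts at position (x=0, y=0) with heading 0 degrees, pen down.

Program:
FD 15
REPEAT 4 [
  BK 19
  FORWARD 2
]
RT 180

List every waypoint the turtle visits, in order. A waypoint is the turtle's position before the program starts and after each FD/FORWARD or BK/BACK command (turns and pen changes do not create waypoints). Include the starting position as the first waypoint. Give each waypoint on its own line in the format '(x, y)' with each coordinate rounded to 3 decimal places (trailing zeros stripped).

Executing turtle program step by step:
Start: pos=(0,0), heading=0, pen down
FD 15: (0,0) -> (15,0) [heading=0, draw]
REPEAT 4 [
  -- iteration 1/4 --
  BK 19: (15,0) -> (-4,0) [heading=0, draw]
  FD 2: (-4,0) -> (-2,0) [heading=0, draw]
  -- iteration 2/4 --
  BK 19: (-2,0) -> (-21,0) [heading=0, draw]
  FD 2: (-21,0) -> (-19,0) [heading=0, draw]
  -- iteration 3/4 --
  BK 19: (-19,0) -> (-38,0) [heading=0, draw]
  FD 2: (-38,0) -> (-36,0) [heading=0, draw]
  -- iteration 4/4 --
  BK 19: (-36,0) -> (-55,0) [heading=0, draw]
  FD 2: (-55,0) -> (-53,0) [heading=0, draw]
]
RT 180: heading 0 -> 180
Final: pos=(-53,0), heading=180, 9 segment(s) drawn
Waypoints (10 total):
(0, 0)
(15, 0)
(-4, 0)
(-2, 0)
(-21, 0)
(-19, 0)
(-38, 0)
(-36, 0)
(-55, 0)
(-53, 0)

Answer: (0, 0)
(15, 0)
(-4, 0)
(-2, 0)
(-21, 0)
(-19, 0)
(-38, 0)
(-36, 0)
(-55, 0)
(-53, 0)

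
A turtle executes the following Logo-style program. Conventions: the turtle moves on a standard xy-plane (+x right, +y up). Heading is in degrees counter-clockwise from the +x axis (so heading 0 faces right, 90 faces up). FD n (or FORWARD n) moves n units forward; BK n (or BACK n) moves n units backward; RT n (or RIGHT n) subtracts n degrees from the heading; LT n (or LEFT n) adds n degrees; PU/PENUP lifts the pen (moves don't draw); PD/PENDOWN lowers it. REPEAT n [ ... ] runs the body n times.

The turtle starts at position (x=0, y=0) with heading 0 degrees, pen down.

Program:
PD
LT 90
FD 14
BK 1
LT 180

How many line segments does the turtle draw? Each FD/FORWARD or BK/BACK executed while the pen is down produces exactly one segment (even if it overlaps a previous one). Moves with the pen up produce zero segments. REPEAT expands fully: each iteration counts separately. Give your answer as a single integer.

Answer: 2

Derivation:
Executing turtle program step by step:
Start: pos=(0,0), heading=0, pen down
PD: pen down
LT 90: heading 0 -> 90
FD 14: (0,0) -> (0,14) [heading=90, draw]
BK 1: (0,14) -> (0,13) [heading=90, draw]
LT 180: heading 90 -> 270
Final: pos=(0,13), heading=270, 2 segment(s) drawn
Segments drawn: 2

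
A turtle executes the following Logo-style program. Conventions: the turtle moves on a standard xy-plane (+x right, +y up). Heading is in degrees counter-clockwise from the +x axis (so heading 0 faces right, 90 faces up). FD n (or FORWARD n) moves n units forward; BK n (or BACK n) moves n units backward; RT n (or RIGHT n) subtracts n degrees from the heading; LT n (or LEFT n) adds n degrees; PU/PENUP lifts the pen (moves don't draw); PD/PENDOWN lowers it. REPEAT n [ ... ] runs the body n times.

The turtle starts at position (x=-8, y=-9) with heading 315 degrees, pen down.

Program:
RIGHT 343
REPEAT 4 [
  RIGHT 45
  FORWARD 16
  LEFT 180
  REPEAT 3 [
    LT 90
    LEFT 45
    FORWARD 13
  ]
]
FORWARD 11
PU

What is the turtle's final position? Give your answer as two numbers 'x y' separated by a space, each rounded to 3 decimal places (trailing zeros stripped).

Answer: 1.712 -14.164

Derivation:
Executing turtle program step by step:
Start: pos=(-8,-9), heading=315, pen down
RT 343: heading 315 -> 332
REPEAT 4 [
  -- iteration 1/4 --
  RT 45: heading 332 -> 287
  FD 16: (-8,-9) -> (-3.322,-24.301) [heading=287, draw]
  LT 180: heading 287 -> 107
  REPEAT 3 [
    -- iteration 1/3 --
    LT 90: heading 107 -> 197
    LT 45: heading 197 -> 242
    FD 13: (-3.322,-24.301) -> (-9.425,-35.779) [heading=242, draw]
    -- iteration 2/3 --
    LT 90: heading 242 -> 332
    LT 45: heading 332 -> 17
    FD 13: (-9.425,-35.779) -> (3.007,-31.978) [heading=17, draw]
    -- iteration 3/3 --
    LT 90: heading 17 -> 107
    LT 45: heading 107 -> 152
    FD 13: (3.007,-31.978) -> (-8.472,-25.875) [heading=152, draw]
  ]
  -- iteration 2/4 --
  RT 45: heading 152 -> 107
  FD 16: (-8.472,-25.875) -> (-13.149,-10.574) [heading=107, draw]
  LT 180: heading 107 -> 287
  REPEAT 3 [
    -- iteration 1/3 --
    LT 90: heading 287 -> 17
    LT 45: heading 17 -> 62
    FD 13: (-13.149,-10.574) -> (-7.046,0.904) [heading=62, draw]
    -- iteration 2/3 --
    LT 90: heading 62 -> 152
    LT 45: heading 152 -> 197
    FD 13: (-7.046,0.904) -> (-19.478,-2.897) [heading=197, draw]
    -- iteration 3/3 --
    LT 90: heading 197 -> 287
    LT 45: heading 287 -> 332
    FD 13: (-19.478,-2.897) -> (-8,-9) [heading=332, draw]
  ]
  -- iteration 3/4 --
  RT 45: heading 332 -> 287
  FD 16: (-8,-9) -> (-3.322,-24.301) [heading=287, draw]
  LT 180: heading 287 -> 107
  REPEAT 3 [
    -- iteration 1/3 --
    LT 90: heading 107 -> 197
    LT 45: heading 197 -> 242
    FD 13: (-3.322,-24.301) -> (-9.425,-35.779) [heading=242, draw]
    -- iteration 2/3 --
    LT 90: heading 242 -> 332
    LT 45: heading 332 -> 17
    FD 13: (-9.425,-35.779) -> (3.007,-31.978) [heading=17, draw]
    -- iteration 3/3 --
    LT 90: heading 17 -> 107
    LT 45: heading 107 -> 152
    FD 13: (3.007,-31.978) -> (-8.472,-25.875) [heading=152, draw]
  ]
  -- iteration 4/4 --
  RT 45: heading 152 -> 107
  FD 16: (-8.472,-25.875) -> (-13.149,-10.574) [heading=107, draw]
  LT 180: heading 107 -> 287
  REPEAT 3 [
    -- iteration 1/3 --
    LT 90: heading 287 -> 17
    LT 45: heading 17 -> 62
    FD 13: (-13.149,-10.574) -> (-7.046,0.904) [heading=62, draw]
    -- iteration 2/3 --
    LT 90: heading 62 -> 152
    LT 45: heading 152 -> 197
    FD 13: (-7.046,0.904) -> (-19.478,-2.897) [heading=197, draw]
    -- iteration 3/3 --
    LT 90: heading 197 -> 287
    LT 45: heading 287 -> 332
    FD 13: (-19.478,-2.897) -> (-8,-9) [heading=332, draw]
  ]
]
FD 11: (-8,-9) -> (1.712,-14.164) [heading=332, draw]
PU: pen up
Final: pos=(1.712,-14.164), heading=332, 17 segment(s) drawn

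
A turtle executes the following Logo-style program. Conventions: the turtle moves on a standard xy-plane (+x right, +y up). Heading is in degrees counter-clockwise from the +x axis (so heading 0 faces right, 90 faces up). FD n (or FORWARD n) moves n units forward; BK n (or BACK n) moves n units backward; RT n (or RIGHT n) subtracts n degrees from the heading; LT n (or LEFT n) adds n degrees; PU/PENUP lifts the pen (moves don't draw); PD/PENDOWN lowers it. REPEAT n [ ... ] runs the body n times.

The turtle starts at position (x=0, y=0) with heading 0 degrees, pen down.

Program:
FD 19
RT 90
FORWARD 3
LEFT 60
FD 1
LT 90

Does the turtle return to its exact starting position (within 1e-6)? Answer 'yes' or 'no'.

Answer: no

Derivation:
Executing turtle program step by step:
Start: pos=(0,0), heading=0, pen down
FD 19: (0,0) -> (19,0) [heading=0, draw]
RT 90: heading 0 -> 270
FD 3: (19,0) -> (19,-3) [heading=270, draw]
LT 60: heading 270 -> 330
FD 1: (19,-3) -> (19.866,-3.5) [heading=330, draw]
LT 90: heading 330 -> 60
Final: pos=(19.866,-3.5), heading=60, 3 segment(s) drawn

Start position: (0, 0)
Final position: (19.866, -3.5)
Distance = 20.172; >= 1e-6 -> NOT closed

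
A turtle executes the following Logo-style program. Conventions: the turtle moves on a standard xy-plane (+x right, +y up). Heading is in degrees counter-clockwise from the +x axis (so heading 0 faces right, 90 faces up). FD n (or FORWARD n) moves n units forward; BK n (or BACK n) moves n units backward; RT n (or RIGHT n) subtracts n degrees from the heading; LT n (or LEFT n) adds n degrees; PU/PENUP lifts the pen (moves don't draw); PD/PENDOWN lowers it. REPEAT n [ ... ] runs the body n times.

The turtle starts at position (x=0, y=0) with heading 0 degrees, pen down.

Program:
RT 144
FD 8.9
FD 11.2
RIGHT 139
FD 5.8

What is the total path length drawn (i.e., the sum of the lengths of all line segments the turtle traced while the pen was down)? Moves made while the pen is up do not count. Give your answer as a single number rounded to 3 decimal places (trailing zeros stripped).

Executing turtle program step by step:
Start: pos=(0,0), heading=0, pen down
RT 144: heading 0 -> 216
FD 8.9: (0,0) -> (-7.2,-5.231) [heading=216, draw]
FD 11.2: (-7.2,-5.231) -> (-16.261,-11.814) [heading=216, draw]
RT 139: heading 216 -> 77
FD 5.8: (-16.261,-11.814) -> (-14.957,-6.163) [heading=77, draw]
Final: pos=(-14.957,-6.163), heading=77, 3 segment(s) drawn

Segment lengths:
  seg 1: (0,0) -> (-7.2,-5.231), length = 8.9
  seg 2: (-7.2,-5.231) -> (-16.261,-11.814), length = 11.2
  seg 3: (-16.261,-11.814) -> (-14.957,-6.163), length = 5.8
Total = 25.9

Answer: 25.9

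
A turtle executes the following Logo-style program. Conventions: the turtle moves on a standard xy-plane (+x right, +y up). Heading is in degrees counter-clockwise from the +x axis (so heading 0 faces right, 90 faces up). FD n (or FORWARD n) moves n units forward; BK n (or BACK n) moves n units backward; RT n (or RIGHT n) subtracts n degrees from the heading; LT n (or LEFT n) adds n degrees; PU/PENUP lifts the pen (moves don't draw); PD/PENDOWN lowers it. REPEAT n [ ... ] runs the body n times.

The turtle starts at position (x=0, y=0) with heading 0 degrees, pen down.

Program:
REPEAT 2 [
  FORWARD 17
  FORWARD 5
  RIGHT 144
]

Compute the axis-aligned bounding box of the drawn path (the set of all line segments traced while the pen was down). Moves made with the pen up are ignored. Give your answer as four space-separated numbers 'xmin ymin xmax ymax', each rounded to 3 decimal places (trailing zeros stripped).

Answer: 0 -12.931 22 0

Derivation:
Executing turtle program step by step:
Start: pos=(0,0), heading=0, pen down
REPEAT 2 [
  -- iteration 1/2 --
  FD 17: (0,0) -> (17,0) [heading=0, draw]
  FD 5: (17,0) -> (22,0) [heading=0, draw]
  RT 144: heading 0 -> 216
  -- iteration 2/2 --
  FD 17: (22,0) -> (8.247,-9.992) [heading=216, draw]
  FD 5: (8.247,-9.992) -> (4.202,-12.931) [heading=216, draw]
  RT 144: heading 216 -> 72
]
Final: pos=(4.202,-12.931), heading=72, 4 segment(s) drawn

Segment endpoints: x in {0, 4.202, 8.247, 17, 22}, y in {-12.931, -9.992, 0}
xmin=0, ymin=-12.931, xmax=22, ymax=0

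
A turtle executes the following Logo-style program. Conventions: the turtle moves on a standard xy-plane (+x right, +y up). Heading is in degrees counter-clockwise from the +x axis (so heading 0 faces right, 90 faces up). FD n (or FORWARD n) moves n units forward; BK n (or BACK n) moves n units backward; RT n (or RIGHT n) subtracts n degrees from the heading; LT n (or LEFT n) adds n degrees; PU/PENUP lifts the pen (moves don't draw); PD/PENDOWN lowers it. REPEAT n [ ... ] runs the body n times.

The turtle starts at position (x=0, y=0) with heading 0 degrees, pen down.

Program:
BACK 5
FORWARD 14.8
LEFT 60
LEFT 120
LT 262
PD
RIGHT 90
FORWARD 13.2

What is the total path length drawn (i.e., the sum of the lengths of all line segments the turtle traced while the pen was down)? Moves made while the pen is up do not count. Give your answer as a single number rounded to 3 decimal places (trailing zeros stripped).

Executing turtle program step by step:
Start: pos=(0,0), heading=0, pen down
BK 5: (0,0) -> (-5,0) [heading=0, draw]
FD 14.8: (-5,0) -> (9.8,0) [heading=0, draw]
LT 60: heading 0 -> 60
LT 120: heading 60 -> 180
LT 262: heading 180 -> 82
PD: pen down
RT 90: heading 82 -> 352
FD 13.2: (9.8,0) -> (22.872,-1.837) [heading=352, draw]
Final: pos=(22.872,-1.837), heading=352, 3 segment(s) drawn

Segment lengths:
  seg 1: (0,0) -> (-5,0), length = 5
  seg 2: (-5,0) -> (9.8,0), length = 14.8
  seg 3: (9.8,0) -> (22.872,-1.837), length = 13.2
Total = 33

Answer: 33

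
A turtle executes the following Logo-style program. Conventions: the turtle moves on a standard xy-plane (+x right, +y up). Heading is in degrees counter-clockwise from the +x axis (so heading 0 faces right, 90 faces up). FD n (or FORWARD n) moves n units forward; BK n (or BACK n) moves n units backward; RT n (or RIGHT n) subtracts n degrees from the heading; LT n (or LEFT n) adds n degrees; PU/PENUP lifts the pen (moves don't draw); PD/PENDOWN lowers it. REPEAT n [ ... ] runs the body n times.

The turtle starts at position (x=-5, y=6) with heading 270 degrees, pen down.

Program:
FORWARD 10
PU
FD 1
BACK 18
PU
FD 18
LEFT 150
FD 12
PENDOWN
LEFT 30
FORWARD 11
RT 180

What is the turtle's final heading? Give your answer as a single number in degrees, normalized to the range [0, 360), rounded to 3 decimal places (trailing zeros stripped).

Executing turtle program step by step:
Start: pos=(-5,6), heading=270, pen down
FD 10: (-5,6) -> (-5,-4) [heading=270, draw]
PU: pen up
FD 1: (-5,-4) -> (-5,-5) [heading=270, move]
BK 18: (-5,-5) -> (-5,13) [heading=270, move]
PU: pen up
FD 18: (-5,13) -> (-5,-5) [heading=270, move]
LT 150: heading 270 -> 60
FD 12: (-5,-5) -> (1,5.392) [heading=60, move]
PD: pen down
LT 30: heading 60 -> 90
FD 11: (1,5.392) -> (1,16.392) [heading=90, draw]
RT 180: heading 90 -> 270
Final: pos=(1,16.392), heading=270, 2 segment(s) drawn

Answer: 270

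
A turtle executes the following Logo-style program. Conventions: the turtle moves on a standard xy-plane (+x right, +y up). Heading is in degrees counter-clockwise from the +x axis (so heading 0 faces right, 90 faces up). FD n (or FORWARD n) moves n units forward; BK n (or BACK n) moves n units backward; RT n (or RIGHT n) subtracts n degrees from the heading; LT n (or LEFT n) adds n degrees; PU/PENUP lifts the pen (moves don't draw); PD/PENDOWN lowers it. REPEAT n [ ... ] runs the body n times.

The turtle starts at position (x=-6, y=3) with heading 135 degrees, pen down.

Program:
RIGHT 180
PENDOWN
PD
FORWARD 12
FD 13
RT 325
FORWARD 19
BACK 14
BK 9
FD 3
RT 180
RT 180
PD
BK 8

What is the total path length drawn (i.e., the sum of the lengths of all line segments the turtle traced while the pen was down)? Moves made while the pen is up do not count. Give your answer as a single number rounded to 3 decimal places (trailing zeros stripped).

Executing turtle program step by step:
Start: pos=(-6,3), heading=135, pen down
RT 180: heading 135 -> 315
PD: pen down
PD: pen down
FD 12: (-6,3) -> (2.485,-5.485) [heading=315, draw]
FD 13: (2.485,-5.485) -> (11.678,-14.678) [heading=315, draw]
RT 325: heading 315 -> 350
FD 19: (11.678,-14.678) -> (30.389,-17.977) [heading=350, draw]
BK 14: (30.389,-17.977) -> (16.602,-15.546) [heading=350, draw]
BK 9: (16.602,-15.546) -> (7.738,-13.983) [heading=350, draw]
FD 3: (7.738,-13.983) -> (10.693,-14.504) [heading=350, draw]
RT 180: heading 350 -> 170
RT 180: heading 170 -> 350
PD: pen down
BK 8: (10.693,-14.504) -> (2.814,-13.115) [heading=350, draw]
Final: pos=(2.814,-13.115), heading=350, 7 segment(s) drawn

Segment lengths:
  seg 1: (-6,3) -> (2.485,-5.485), length = 12
  seg 2: (2.485,-5.485) -> (11.678,-14.678), length = 13
  seg 3: (11.678,-14.678) -> (30.389,-17.977), length = 19
  seg 4: (30.389,-17.977) -> (16.602,-15.546), length = 14
  seg 5: (16.602,-15.546) -> (7.738,-13.983), length = 9
  seg 6: (7.738,-13.983) -> (10.693,-14.504), length = 3
  seg 7: (10.693,-14.504) -> (2.814,-13.115), length = 8
Total = 78

Answer: 78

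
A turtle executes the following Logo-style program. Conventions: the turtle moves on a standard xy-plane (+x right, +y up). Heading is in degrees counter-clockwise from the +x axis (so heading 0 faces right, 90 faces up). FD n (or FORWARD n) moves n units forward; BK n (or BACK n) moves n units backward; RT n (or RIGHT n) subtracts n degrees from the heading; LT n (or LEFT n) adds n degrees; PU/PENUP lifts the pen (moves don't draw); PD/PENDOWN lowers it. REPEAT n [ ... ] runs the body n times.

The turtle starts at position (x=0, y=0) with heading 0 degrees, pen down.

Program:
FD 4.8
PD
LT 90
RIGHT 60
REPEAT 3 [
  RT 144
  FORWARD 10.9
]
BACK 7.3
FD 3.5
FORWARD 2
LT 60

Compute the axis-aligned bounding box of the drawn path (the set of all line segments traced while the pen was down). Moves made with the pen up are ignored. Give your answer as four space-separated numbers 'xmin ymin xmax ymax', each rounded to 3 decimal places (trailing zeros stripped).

Executing turtle program step by step:
Start: pos=(0,0), heading=0, pen down
FD 4.8: (0,0) -> (4.8,0) [heading=0, draw]
PD: pen down
LT 90: heading 0 -> 90
RT 60: heading 90 -> 30
REPEAT 3 [
  -- iteration 1/3 --
  RT 144: heading 30 -> 246
  FD 10.9: (4.8,0) -> (0.367,-9.958) [heading=246, draw]
  -- iteration 2/3 --
  RT 144: heading 246 -> 102
  FD 10.9: (0.367,-9.958) -> (-1.9,0.704) [heading=102, draw]
  -- iteration 3/3 --
  RT 144: heading 102 -> 318
  FD 10.9: (-1.9,0.704) -> (6.201,-6.589) [heading=318, draw]
]
BK 7.3: (6.201,-6.589) -> (0.776,-1.705) [heading=318, draw]
FD 3.5: (0.776,-1.705) -> (3.377,-4.047) [heading=318, draw]
FD 2: (3.377,-4.047) -> (4.863,-5.385) [heading=318, draw]
LT 60: heading 318 -> 18
Final: pos=(4.863,-5.385), heading=18, 7 segment(s) drawn

Segment endpoints: x in {-1.9, 0, 0.367, 0.776, 3.377, 4.8, 4.863, 6.201}, y in {-9.958, -6.589, -5.385, -4.047, -1.705, 0, 0.704}
xmin=-1.9, ymin=-9.958, xmax=6.201, ymax=0.704

Answer: -1.9 -9.958 6.201 0.704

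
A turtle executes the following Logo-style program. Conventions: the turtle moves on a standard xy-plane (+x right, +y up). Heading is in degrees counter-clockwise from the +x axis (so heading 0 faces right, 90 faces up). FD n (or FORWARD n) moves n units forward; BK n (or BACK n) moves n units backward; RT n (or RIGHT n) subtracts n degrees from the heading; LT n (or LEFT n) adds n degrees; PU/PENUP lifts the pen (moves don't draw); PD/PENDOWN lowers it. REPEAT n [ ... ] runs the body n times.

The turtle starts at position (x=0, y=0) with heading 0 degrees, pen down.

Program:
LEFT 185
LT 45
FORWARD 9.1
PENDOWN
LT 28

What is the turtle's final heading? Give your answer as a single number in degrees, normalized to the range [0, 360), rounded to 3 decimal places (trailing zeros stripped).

Answer: 258

Derivation:
Executing turtle program step by step:
Start: pos=(0,0), heading=0, pen down
LT 185: heading 0 -> 185
LT 45: heading 185 -> 230
FD 9.1: (0,0) -> (-5.849,-6.971) [heading=230, draw]
PD: pen down
LT 28: heading 230 -> 258
Final: pos=(-5.849,-6.971), heading=258, 1 segment(s) drawn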